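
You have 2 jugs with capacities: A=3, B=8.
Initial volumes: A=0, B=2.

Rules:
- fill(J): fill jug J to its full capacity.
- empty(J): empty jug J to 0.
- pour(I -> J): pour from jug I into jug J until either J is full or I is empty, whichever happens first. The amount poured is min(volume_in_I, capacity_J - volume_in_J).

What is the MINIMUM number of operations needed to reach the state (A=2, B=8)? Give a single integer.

BFS from (A=0, B=2). One shortest path:
  1. pour(B -> A) -> (A=2 B=0)
  2. fill(B) -> (A=2 B=8)
Reached target in 2 moves.

Answer: 2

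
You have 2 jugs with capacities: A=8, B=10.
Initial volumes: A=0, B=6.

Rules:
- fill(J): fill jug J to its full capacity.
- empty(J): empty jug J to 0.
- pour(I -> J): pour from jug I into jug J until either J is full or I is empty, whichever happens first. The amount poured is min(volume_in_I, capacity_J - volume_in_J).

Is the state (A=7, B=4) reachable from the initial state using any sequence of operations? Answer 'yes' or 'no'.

BFS explored all 18 reachable states.
Reachable set includes: (0,0), (0,2), (0,4), (0,6), (0,8), (0,10), (2,0), (2,10), (4,0), (4,10), (6,0), (6,10) ...
Target (A=7, B=4) not in reachable set → no.

Answer: no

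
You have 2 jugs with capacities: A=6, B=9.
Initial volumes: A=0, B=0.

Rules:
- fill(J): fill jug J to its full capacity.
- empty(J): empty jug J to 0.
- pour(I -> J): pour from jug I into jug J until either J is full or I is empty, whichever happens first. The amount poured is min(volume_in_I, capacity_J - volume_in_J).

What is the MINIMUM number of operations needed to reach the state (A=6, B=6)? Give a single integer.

Answer: 3

Derivation:
BFS from (A=0, B=0). One shortest path:
  1. fill(A) -> (A=6 B=0)
  2. pour(A -> B) -> (A=0 B=6)
  3. fill(A) -> (A=6 B=6)
Reached target in 3 moves.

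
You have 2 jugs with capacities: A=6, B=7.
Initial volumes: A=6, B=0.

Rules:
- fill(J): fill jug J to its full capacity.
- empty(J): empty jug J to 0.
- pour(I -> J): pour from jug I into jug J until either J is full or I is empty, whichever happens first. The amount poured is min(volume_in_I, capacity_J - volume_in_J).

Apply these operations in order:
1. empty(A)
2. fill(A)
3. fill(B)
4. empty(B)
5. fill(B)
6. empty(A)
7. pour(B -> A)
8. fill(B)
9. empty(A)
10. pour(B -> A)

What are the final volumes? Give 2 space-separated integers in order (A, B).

Answer: 6 1

Derivation:
Step 1: empty(A) -> (A=0 B=0)
Step 2: fill(A) -> (A=6 B=0)
Step 3: fill(B) -> (A=6 B=7)
Step 4: empty(B) -> (A=6 B=0)
Step 5: fill(B) -> (A=6 B=7)
Step 6: empty(A) -> (A=0 B=7)
Step 7: pour(B -> A) -> (A=6 B=1)
Step 8: fill(B) -> (A=6 B=7)
Step 9: empty(A) -> (A=0 B=7)
Step 10: pour(B -> A) -> (A=6 B=1)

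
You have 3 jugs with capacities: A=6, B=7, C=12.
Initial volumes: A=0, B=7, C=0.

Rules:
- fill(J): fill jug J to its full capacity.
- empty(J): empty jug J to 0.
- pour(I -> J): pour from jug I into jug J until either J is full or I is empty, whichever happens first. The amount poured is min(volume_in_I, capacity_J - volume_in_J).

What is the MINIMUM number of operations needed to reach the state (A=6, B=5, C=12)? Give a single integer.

BFS from (A=0, B=7, C=0). One shortest path:
  1. fill(A) -> (A=6 B=7 C=0)
  2. empty(B) -> (A=6 B=0 C=0)
  3. fill(C) -> (A=6 B=0 C=12)
  4. pour(C -> B) -> (A=6 B=7 C=5)
  5. empty(B) -> (A=6 B=0 C=5)
  6. pour(C -> B) -> (A=6 B=5 C=0)
  7. fill(C) -> (A=6 B=5 C=12)
Reached target in 7 moves.

Answer: 7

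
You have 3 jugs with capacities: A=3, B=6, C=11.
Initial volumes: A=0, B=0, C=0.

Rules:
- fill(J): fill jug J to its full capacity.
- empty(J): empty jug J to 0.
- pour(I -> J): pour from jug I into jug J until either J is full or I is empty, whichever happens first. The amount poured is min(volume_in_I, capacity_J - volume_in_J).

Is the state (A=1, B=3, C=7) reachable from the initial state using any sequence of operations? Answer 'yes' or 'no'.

BFS explored all 236 reachable states.
Reachable set includes: (0,0,0), (0,0,1), (0,0,2), (0,0,3), (0,0,4), (0,0,5), (0,0,6), (0,0,7), (0,0,8), (0,0,9), (0,0,10), (0,0,11) ...
Target (A=1, B=3, C=7) not in reachable set → no.

Answer: no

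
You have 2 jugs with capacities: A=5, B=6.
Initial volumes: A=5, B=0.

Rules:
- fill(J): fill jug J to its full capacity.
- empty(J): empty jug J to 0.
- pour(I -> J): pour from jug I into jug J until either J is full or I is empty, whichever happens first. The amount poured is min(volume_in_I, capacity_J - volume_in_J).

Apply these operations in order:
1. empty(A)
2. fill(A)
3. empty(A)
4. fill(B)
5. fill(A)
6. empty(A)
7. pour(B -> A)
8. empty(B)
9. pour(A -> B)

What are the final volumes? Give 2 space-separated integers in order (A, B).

Answer: 0 5

Derivation:
Step 1: empty(A) -> (A=0 B=0)
Step 2: fill(A) -> (A=5 B=0)
Step 3: empty(A) -> (A=0 B=0)
Step 4: fill(B) -> (A=0 B=6)
Step 5: fill(A) -> (A=5 B=6)
Step 6: empty(A) -> (A=0 B=6)
Step 7: pour(B -> A) -> (A=5 B=1)
Step 8: empty(B) -> (A=5 B=0)
Step 9: pour(A -> B) -> (A=0 B=5)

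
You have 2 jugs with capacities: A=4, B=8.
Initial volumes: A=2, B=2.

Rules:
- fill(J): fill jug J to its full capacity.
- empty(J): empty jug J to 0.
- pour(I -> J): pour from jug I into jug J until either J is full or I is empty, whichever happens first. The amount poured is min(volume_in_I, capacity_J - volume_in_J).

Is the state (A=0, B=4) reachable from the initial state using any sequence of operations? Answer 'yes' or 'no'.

BFS from (A=2, B=2):
  1. pour(A -> B) -> (A=0 B=4)
Target reached → yes.

Answer: yes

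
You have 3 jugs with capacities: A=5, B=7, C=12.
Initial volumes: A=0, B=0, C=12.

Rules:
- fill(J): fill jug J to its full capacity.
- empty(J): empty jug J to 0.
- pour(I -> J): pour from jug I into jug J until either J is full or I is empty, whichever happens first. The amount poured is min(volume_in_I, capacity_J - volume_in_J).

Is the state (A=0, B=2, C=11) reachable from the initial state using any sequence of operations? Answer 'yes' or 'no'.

BFS from (A=0, B=0, C=12):
  1. fill(A) -> (A=5 B=0 C=12)
  2. pour(A -> B) -> (A=0 B=5 C=12)
  3. fill(A) -> (A=5 B=5 C=12)
  4. pour(A -> B) -> (A=3 B=7 C=12)
  5. empty(B) -> (A=3 B=0 C=12)
  6. pour(A -> B) -> (A=0 B=3 C=12)
  7. fill(A) -> (A=5 B=3 C=12)
  8. pour(A -> B) -> (A=1 B=7 C=12)
  9. empty(B) -> (A=1 B=0 C=12)
  10. pour(A -> B) -> (A=0 B=1 C=12)
  11. pour(C -> B) -> (A=0 B=7 C=6)
  12. pour(B -> A) -> (A=5 B=2 C=6)
  13. pour(A -> C) -> (A=0 B=2 C=11)
Target reached → yes.

Answer: yes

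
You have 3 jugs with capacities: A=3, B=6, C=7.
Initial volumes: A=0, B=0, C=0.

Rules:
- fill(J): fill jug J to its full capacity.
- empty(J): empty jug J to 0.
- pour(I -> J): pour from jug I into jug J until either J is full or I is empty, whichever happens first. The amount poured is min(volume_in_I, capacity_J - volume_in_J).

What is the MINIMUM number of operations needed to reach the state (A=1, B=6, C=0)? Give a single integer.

Answer: 3

Derivation:
BFS from (A=0, B=0, C=0). One shortest path:
  1. fill(C) -> (A=0 B=0 C=7)
  2. pour(C -> B) -> (A=0 B=6 C=1)
  3. pour(C -> A) -> (A=1 B=6 C=0)
Reached target in 3 moves.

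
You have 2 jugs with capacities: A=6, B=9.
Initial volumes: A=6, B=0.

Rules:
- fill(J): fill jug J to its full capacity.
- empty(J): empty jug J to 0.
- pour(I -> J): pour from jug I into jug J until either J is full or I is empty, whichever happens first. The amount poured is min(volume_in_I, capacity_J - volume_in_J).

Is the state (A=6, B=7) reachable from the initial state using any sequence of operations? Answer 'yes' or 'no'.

Answer: no

Derivation:
BFS explored all 10 reachable states.
Reachable set includes: (0,0), (0,3), (0,6), (0,9), (3,0), (3,9), (6,0), (6,3), (6,6), (6,9)
Target (A=6, B=7) not in reachable set → no.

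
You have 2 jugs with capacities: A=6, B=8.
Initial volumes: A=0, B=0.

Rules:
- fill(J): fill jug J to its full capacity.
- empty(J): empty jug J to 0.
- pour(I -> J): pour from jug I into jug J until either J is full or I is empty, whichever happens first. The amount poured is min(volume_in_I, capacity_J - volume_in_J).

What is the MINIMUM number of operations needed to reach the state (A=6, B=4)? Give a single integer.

BFS from (A=0, B=0). One shortest path:
  1. fill(B) -> (A=0 B=8)
  2. pour(B -> A) -> (A=6 B=2)
  3. empty(A) -> (A=0 B=2)
  4. pour(B -> A) -> (A=2 B=0)
  5. fill(B) -> (A=2 B=8)
  6. pour(B -> A) -> (A=6 B=4)
Reached target in 6 moves.

Answer: 6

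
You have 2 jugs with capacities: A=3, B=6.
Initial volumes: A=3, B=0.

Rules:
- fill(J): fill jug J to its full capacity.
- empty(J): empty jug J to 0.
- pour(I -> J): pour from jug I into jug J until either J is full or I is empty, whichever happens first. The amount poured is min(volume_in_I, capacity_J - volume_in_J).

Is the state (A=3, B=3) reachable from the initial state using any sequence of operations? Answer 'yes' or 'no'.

Answer: yes

Derivation:
BFS from (A=3, B=0):
  1. pour(A -> B) -> (A=0 B=3)
  2. fill(A) -> (A=3 B=3)
Target reached → yes.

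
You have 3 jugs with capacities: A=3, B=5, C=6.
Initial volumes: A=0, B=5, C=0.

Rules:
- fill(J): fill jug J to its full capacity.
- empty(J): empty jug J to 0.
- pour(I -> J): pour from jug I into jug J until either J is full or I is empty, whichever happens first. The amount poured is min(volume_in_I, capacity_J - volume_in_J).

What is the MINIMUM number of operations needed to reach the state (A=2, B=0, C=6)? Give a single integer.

BFS from (A=0, B=5, C=0). One shortest path:
  1. fill(A) -> (A=3 B=5 C=0)
  2. pour(B -> C) -> (A=3 B=0 C=5)
  3. pour(A -> C) -> (A=2 B=0 C=6)
Reached target in 3 moves.

Answer: 3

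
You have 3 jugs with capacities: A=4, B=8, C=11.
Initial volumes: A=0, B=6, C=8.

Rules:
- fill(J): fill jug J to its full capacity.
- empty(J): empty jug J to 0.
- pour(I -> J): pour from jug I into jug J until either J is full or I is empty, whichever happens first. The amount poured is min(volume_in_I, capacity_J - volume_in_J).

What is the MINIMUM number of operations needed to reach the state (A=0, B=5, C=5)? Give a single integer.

BFS from (A=0, B=6, C=8). One shortest path:
  1. pour(B -> A) -> (A=4 B=2 C=8)
  2. pour(A -> C) -> (A=1 B=2 C=11)
  3. pour(C -> B) -> (A=1 B=8 C=5)
  4. pour(B -> A) -> (A=4 B=5 C=5)
  5. empty(A) -> (A=0 B=5 C=5)
Reached target in 5 moves.

Answer: 5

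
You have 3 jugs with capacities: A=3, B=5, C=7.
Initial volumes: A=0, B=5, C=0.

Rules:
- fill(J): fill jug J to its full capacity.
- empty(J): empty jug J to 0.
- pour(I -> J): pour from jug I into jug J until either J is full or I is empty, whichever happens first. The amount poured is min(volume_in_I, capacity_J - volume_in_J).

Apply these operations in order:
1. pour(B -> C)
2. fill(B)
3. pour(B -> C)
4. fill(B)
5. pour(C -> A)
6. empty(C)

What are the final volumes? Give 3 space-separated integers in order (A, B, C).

Step 1: pour(B -> C) -> (A=0 B=0 C=5)
Step 2: fill(B) -> (A=0 B=5 C=5)
Step 3: pour(B -> C) -> (A=0 B=3 C=7)
Step 4: fill(B) -> (A=0 B=5 C=7)
Step 5: pour(C -> A) -> (A=3 B=5 C=4)
Step 6: empty(C) -> (A=3 B=5 C=0)

Answer: 3 5 0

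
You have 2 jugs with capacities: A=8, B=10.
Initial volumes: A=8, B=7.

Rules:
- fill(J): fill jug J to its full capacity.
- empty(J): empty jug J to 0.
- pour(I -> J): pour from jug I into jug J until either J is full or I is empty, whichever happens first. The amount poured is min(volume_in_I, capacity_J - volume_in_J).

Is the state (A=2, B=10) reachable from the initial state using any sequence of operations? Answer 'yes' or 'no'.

BFS from (A=8, B=7):
  1. empty(A) -> (A=0 B=7)
  2. fill(B) -> (A=0 B=10)
  3. pour(B -> A) -> (A=8 B=2)
  4. empty(A) -> (A=0 B=2)
  5. pour(B -> A) -> (A=2 B=0)
  6. fill(B) -> (A=2 B=10)
Target reached → yes.

Answer: yes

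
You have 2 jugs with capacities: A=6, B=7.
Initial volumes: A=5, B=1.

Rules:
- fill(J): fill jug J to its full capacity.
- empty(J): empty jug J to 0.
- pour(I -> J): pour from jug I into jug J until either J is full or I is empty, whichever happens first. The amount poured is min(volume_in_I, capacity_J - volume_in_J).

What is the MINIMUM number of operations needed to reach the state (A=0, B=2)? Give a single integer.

BFS from (A=5, B=1). One shortest path:
  1. empty(A) -> (A=0 B=1)
  2. pour(B -> A) -> (A=1 B=0)
  3. fill(B) -> (A=1 B=7)
  4. pour(B -> A) -> (A=6 B=2)
  5. empty(A) -> (A=0 B=2)
Reached target in 5 moves.

Answer: 5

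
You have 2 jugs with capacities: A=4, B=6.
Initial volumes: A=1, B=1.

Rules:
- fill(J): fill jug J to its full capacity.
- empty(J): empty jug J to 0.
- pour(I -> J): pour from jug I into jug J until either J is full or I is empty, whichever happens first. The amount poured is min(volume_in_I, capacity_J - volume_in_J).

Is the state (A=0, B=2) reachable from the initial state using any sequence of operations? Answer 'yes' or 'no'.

Answer: yes

Derivation:
BFS from (A=1, B=1):
  1. pour(A -> B) -> (A=0 B=2)
Target reached → yes.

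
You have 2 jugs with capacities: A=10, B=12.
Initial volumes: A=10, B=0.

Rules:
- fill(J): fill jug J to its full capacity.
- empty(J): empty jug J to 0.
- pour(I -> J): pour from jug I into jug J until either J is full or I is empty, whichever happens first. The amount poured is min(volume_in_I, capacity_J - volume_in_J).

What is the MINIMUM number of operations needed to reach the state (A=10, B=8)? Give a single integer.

Answer: 6

Derivation:
BFS from (A=10, B=0). One shortest path:
  1. pour(A -> B) -> (A=0 B=10)
  2. fill(A) -> (A=10 B=10)
  3. pour(A -> B) -> (A=8 B=12)
  4. empty(B) -> (A=8 B=0)
  5. pour(A -> B) -> (A=0 B=8)
  6. fill(A) -> (A=10 B=8)
Reached target in 6 moves.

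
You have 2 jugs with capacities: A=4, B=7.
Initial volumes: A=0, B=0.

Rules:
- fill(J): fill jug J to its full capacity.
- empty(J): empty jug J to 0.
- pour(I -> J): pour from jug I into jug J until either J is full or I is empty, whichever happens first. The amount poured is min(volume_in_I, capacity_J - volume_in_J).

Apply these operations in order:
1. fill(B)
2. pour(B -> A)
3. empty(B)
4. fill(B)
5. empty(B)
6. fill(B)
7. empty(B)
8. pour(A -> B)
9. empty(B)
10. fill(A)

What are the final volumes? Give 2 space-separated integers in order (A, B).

Answer: 4 0

Derivation:
Step 1: fill(B) -> (A=0 B=7)
Step 2: pour(B -> A) -> (A=4 B=3)
Step 3: empty(B) -> (A=4 B=0)
Step 4: fill(B) -> (A=4 B=7)
Step 5: empty(B) -> (A=4 B=0)
Step 6: fill(B) -> (A=4 B=7)
Step 7: empty(B) -> (A=4 B=0)
Step 8: pour(A -> B) -> (A=0 B=4)
Step 9: empty(B) -> (A=0 B=0)
Step 10: fill(A) -> (A=4 B=0)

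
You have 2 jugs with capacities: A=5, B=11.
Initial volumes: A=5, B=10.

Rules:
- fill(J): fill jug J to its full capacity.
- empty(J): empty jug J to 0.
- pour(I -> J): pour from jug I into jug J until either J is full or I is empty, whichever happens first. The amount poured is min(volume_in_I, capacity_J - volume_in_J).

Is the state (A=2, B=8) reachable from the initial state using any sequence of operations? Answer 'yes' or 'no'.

Answer: no

Derivation:
BFS explored all 32 reachable states.
Reachable set includes: (0,0), (0,1), (0,2), (0,3), (0,4), (0,5), (0,6), (0,7), (0,8), (0,9), (0,10), (0,11) ...
Target (A=2, B=8) not in reachable set → no.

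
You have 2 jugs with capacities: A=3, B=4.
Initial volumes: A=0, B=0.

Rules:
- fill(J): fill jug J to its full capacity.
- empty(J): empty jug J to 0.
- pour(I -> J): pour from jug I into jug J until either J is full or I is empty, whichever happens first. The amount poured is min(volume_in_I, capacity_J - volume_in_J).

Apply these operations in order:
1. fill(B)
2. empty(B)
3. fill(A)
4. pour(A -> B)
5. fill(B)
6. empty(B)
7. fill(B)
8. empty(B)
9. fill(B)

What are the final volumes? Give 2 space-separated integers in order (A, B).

Step 1: fill(B) -> (A=0 B=4)
Step 2: empty(B) -> (A=0 B=0)
Step 3: fill(A) -> (A=3 B=0)
Step 4: pour(A -> B) -> (A=0 B=3)
Step 5: fill(B) -> (A=0 B=4)
Step 6: empty(B) -> (A=0 B=0)
Step 7: fill(B) -> (A=0 B=4)
Step 8: empty(B) -> (A=0 B=0)
Step 9: fill(B) -> (A=0 B=4)

Answer: 0 4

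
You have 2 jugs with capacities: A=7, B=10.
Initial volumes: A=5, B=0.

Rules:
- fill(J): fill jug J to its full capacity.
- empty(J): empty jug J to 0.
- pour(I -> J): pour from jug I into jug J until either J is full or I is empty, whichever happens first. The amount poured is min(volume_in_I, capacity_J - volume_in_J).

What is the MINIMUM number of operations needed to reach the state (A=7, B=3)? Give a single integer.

Answer: 3

Derivation:
BFS from (A=5, B=0). One shortest path:
  1. empty(A) -> (A=0 B=0)
  2. fill(B) -> (A=0 B=10)
  3. pour(B -> A) -> (A=7 B=3)
Reached target in 3 moves.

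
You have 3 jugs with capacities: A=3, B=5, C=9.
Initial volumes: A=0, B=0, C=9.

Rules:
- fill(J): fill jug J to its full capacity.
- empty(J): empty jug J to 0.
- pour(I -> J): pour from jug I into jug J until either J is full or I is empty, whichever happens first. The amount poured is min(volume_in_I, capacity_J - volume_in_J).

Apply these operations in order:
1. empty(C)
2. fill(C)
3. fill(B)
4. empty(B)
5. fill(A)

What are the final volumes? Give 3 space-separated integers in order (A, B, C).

Step 1: empty(C) -> (A=0 B=0 C=0)
Step 2: fill(C) -> (A=0 B=0 C=9)
Step 3: fill(B) -> (A=0 B=5 C=9)
Step 4: empty(B) -> (A=0 B=0 C=9)
Step 5: fill(A) -> (A=3 B=0 C=9)

Answer: 3 0 9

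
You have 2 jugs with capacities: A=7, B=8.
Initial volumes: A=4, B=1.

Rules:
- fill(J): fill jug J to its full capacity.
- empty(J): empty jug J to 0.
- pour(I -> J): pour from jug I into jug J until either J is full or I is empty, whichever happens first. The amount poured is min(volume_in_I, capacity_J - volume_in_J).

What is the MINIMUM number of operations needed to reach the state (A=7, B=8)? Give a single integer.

Answer: 2

Derivation:
BFS from (A=4, B=1). One shortest path:
  1. fill(A) -> (A=7 B=1)
  2. fill(B) -> (A=7 B=8)
Reached target in 2 moves.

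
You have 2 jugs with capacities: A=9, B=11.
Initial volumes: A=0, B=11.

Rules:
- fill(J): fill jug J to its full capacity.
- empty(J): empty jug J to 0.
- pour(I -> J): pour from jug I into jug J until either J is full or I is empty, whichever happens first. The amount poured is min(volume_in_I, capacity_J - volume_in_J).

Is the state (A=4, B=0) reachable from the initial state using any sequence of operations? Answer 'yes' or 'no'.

BFS from (A=0, B=11):
  1. pour(B -> A) -> (A=9 B=2)
  2. empty(A) -> (A=0 B=2)
  3. pour(B -> A) -> (A=2 B=0)
  4. fill(B) -> (A=2 B=11)
  5. pour(B -> A) -> (A=9 B=4)
  6. empty(A) -> (A=0 B=4)
  7. pour(B -> A) -> (A=4 B=0)
Target reached → yes.

Answer: yes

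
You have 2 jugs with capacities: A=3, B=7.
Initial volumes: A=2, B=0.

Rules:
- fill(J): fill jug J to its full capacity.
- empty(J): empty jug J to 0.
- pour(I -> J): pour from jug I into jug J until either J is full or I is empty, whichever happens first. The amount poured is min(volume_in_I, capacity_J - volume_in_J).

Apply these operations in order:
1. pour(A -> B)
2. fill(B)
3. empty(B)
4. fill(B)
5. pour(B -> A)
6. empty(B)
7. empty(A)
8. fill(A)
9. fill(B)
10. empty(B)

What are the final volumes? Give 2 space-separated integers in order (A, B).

Step 1: pour(A -> B) -> (A=0 B=2)
Step 2: fill(B) -> (A=0 B=7)
Step 3: empty(B) -> (A=0 B=0)
Step 4: fill(B) -> (A=0 B=7)
Step 5: pour(B -> A) -> (A=3 B=4)
Step 6: empty(B) -> (A=3 B=0)
Step 7: empty(A) -> (A=0 B=0)
Step 8: fill(A) -> (A=3 B=0)
Step 9: fill(B) -> (A=3 B=7)
Step 10: empty(B) -> (A=3 B=0)

Answer: 3 0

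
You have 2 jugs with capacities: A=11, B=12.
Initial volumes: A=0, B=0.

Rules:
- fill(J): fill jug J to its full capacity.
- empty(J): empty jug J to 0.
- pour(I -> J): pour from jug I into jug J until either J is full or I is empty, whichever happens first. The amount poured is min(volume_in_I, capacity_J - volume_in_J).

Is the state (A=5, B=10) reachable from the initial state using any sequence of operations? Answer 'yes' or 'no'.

Answer: no

Derivation:
BFS explored all 46 reachable states.
Reachable set includes: (0,0), (0,1), (0,2), (0,3), (0,4), (0,5), (0,6), (0,7), (0,8), (0,9), (0,10), (0,11) ...
Target (A=5, B=10) not in reachable set → no.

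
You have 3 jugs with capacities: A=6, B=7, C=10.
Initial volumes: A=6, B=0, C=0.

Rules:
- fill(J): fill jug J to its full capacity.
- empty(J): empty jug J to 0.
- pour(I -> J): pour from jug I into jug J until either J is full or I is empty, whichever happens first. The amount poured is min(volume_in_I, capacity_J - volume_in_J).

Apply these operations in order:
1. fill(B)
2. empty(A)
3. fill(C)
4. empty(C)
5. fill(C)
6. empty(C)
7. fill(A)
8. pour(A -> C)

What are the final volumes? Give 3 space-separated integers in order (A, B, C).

Answer: 0 7 6

Derivation:
Step 1: fill(B) -> (A=6 B=7 C=0)
Step 2: empty(A) -> (A=0 B=7 C=0)
Step 3: fill(C) -> (A=0 B=7 C=10)
Step 4: empty(C) -> (A=0 B=7 C=0)
Step 5: fill(C) -> (A=0 B=7 C=10)
Step 6: empty(C) -> (A=0 B=7 C=0)
Step 7: fill(A) -> (A=6 B=7 C=0)
Step 8: pour(A -> C) -> (A=0 B=7 C=6)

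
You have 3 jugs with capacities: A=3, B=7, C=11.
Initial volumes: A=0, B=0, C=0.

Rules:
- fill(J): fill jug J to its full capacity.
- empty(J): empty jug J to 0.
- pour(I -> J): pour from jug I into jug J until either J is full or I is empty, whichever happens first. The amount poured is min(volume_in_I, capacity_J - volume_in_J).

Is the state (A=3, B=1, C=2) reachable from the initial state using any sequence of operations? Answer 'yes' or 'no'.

Answer: yes

Derivation:
BFS from (A=0, B=0, C=0):
  1. fill(A) -> (A=3 B=0 C=0)
  2. fill(B) -> (A=3 B=7 C=0)
  3. pour(A -> C) -> (A=0 B=7 C=3)
  4. pour(B -> C) -> (A=0 B=0 C=10)
  5. fill(B) -> (A=0 B=7 C=10)
  6. pour(B -> A) -> (A=3 B=4 C=10)
  7. pour(A -> C) -> (A=2 B=4 C=11)
  8. empty(C) -> (A=2 B=4 C=0)
  9. pour(A -> C) -> (A=0 B=4 C=2)
  10. pour(B -> A) -> (A=3 B=1 C=2)
Target reached → yes.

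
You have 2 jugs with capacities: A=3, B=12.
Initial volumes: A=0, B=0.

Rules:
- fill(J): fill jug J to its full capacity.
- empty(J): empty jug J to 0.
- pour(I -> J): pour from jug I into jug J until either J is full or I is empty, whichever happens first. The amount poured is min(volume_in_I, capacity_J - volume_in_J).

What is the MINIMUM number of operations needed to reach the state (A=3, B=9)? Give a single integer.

BFS from (A=0, B=0). One shortest path:
  1. fill(B) -> (A=0 B=12)
  2. pour(B -> A) -> (A=3 B=9)
Reached target in 2 moves.

Answer: 2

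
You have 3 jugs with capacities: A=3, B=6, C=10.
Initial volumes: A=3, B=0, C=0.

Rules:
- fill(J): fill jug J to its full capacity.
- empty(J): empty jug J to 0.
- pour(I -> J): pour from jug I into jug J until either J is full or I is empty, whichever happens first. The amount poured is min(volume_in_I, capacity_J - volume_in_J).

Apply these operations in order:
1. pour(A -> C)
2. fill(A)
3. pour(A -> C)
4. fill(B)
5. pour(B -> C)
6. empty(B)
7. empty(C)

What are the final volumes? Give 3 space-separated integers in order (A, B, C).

Step 1: pour(A -> C) -> (A=0 B=0 C=3)
Step 2: fill(A) -> (A=3 B=0 C=3)
Step 3: pour(A -> C) -> (A=0 B=0 C=6)
Step 4: fill(B) -> (A=0 B=6 C=6)
Step 5: pour(B -> C) -> (A=0 B=2 C=10)
Step 6: empty(B) -> (A=0 B=0 C=10)
Step 7: empty(C) -> (A=0 B=0 C=0)

Answer: 0 0 0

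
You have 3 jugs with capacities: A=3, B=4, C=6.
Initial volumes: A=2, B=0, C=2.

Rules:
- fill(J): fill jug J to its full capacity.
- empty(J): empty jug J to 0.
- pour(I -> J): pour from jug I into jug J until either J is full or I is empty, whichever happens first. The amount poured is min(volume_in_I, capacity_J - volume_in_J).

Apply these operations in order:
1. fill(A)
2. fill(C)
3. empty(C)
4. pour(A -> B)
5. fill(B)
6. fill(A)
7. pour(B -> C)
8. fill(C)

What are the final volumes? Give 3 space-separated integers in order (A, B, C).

Step 1: fill(A) -> (A=3 B=0 C=2)
Step 2: fill(C) -> (A=3 B=0 C=6)
Step 3: empty(C) -> (A=3 B=0 C=0)
Step 4: pour(A -> B) -> (A=0 B=3 C=0)
Step 5: fill(B) -> (A=0 B=4 C=0)
Step 6: fill(A) -> (A=3 B=4 C=0)
Step 7: pour(B -> C) -> (A=3 B=0 C=4)
Step 8: fill(C) -> (A=3 B=0 C=6)

Answer: 3 0 6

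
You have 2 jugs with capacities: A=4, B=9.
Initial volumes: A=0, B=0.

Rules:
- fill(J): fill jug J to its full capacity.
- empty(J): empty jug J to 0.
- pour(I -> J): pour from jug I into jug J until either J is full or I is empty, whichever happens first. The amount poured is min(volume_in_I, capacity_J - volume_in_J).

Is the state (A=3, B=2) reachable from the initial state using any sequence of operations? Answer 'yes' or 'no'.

BFS explored all 26 reachable states.
Reachable set includes: (0,0), (0,1), (0,2), (0,3), (0,4), (0,5), (0,6), (0,7), (0,8), (0,9), (1,0), (1,9) ...
Target (A=3, B=2) not in reachable set → no.

Answer: no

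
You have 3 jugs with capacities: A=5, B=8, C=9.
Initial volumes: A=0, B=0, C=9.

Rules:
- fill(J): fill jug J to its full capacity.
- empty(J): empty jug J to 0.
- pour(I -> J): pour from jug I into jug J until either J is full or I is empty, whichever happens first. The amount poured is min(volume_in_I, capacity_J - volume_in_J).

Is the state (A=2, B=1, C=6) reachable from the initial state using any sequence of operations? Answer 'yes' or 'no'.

Answer: no

Derivation:
BFS explored all 316 reachable states.
Reachable set includes: (0,0,0), (0,0,1), (0,0,2), (0,0,3), (0,0,4), (0,0,5), (0,0,6), (0,0,7), (0,0,8), (0,0,9), (0,1,0), (0,1,1) ...
Target (A=2, B=1, C=6) not in reachable set → no.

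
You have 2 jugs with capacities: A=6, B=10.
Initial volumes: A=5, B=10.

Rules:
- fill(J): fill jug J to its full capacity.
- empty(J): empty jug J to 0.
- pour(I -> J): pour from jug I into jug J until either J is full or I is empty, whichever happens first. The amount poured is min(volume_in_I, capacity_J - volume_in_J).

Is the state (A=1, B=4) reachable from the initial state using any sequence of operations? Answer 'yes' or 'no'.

Answer: no

Derivation:
BFS explored all 32 reachable states.
Reachable set includes: (0,0), (0,1), (0,2), (0,3), (0,4), (0,5), (0,6), (0,7), (0,8), (0,9), (0,10), (1,0) ...
Target (A=1, B=4) not in reachable set → no.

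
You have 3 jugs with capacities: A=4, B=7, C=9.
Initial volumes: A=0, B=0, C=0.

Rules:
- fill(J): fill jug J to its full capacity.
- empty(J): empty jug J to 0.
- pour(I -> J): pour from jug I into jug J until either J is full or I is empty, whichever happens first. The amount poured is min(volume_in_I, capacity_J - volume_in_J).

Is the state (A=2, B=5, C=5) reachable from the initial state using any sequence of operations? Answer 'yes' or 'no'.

Answer: no

Derivation:
BFS explored all 256 reachable states.
Reachable set includes: (0,0,0), (0,0,1), (0,0,2), (0,0,3), (0,0,4), (0,0,5), (0,0,6), (0,0,7), (0,0,8), (0,0,9), (0,1,0), (0,1,1) ...
Target (A=2, B=5, C=5) not in reachable set → no.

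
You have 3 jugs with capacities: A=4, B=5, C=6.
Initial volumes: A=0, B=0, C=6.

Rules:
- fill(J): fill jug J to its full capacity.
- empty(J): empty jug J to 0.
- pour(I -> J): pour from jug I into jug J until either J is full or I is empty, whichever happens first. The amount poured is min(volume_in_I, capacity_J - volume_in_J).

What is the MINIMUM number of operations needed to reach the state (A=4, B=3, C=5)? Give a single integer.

BFS from (A=0, B=0, C=6). One shortest path:
  1. pour(C -> A) -> (A=4 B=0 C=2)
  2. pour(A -> B) -> (A=0 B=4 C=2)
  3. pour(C -> A) -> (A=2 B=4 C=0)
  4. fill(C) -> (A=2 B=4 C=6)
  5. pour(C -> B) -> (A=2 B=5 C=5)
  6. pour(B -> A) -> (A=4 B=3 C=5)
Reached target in 6 moves.

Answer: 6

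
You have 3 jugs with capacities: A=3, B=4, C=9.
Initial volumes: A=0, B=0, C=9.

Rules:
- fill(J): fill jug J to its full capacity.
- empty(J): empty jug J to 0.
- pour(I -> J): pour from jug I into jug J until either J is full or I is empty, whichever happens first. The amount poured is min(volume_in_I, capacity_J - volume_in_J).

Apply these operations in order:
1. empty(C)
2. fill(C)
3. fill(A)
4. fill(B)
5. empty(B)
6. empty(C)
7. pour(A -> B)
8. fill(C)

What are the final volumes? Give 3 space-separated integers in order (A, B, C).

Step 1: empty(C) -> (A=0 B=0 C=0)
Step 2: fill(C) -> (A=0 B=0 C=9)
Step 3: fill(A) -> (A=3 B=0 C=9)
Step 4: fill(B) -> (A=3 B=4 C=9)
Step 5: empty(B) -> (A=3 B=0 C=9)
Step 6: empty(C) -> (A=3 B=0 C=0)
Step 7: pour(A -> B) -> (A=0 B=3 C=0)
Step 8: fill(C) -> (A=0 B=3 C=9)

Answer: 0 3 9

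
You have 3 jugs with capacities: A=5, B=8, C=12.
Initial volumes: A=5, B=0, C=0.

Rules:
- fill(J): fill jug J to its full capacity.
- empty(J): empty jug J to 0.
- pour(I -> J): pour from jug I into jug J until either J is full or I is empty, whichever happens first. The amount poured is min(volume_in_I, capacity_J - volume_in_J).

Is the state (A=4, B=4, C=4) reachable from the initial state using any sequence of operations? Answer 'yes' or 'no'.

BFS explored all 394 reachable states.
Reachable set includes: (0,0,0), (0,0,1), (0,0,2), (0,0,3), (0,0,4), (0,0,5), (0,0,6), (0,0,7), (0,0,8), (0,0,9), (0,0,10), (0,0,11) ...
Target (A=4, B=4, C=4) not in reachable set → no.

Answer: no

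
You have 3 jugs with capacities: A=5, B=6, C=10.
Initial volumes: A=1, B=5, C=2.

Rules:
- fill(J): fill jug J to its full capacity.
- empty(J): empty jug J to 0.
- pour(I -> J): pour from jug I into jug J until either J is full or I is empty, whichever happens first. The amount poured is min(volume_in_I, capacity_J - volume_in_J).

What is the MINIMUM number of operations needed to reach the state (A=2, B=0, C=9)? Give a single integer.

BFS from (A=1, B=5, C=2). One shortest path:
  1. empty(A) -> (A=0 B=5 C=2)
  2. pour(C -> A) -> (A=2 B=5 C=0)
  3. fill(C) -> (A=2 B=5 C=10)
  4. pour(C -> B) -> (A=2 B=6 C=9)
  5. empty(B) -> (A=2 B=0 C=9)
Reached target in 5 moves.

Answer: 5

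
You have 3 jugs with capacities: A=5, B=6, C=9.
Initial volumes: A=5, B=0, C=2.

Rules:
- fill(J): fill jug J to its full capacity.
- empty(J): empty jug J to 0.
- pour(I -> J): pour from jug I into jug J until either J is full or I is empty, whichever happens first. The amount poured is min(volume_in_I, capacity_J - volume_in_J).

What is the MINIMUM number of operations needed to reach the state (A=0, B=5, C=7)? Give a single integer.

Answer: 3

Derivation:
BFS from (A=5, B=0, C=2). One shortest path:
  1. pour(A -> B) -> (A=0 B=5 C=2)
  2. fill(A) -> (A=5 B=5 C=2)
  3. pour(A -> C) -> (A=0 B=5 C=7)
Reached target in 3 moves.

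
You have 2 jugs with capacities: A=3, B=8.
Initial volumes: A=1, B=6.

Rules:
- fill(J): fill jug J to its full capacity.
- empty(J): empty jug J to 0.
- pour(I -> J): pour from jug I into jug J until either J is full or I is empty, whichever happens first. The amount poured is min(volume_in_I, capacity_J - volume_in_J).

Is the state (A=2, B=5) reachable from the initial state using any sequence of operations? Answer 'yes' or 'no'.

BFS explored all 23 reachable states.
Reachable set includes: (0,0), (0,1), (0,2), (0,3), (0,4), (0,5), (0,6), (0,7), (0,8), (1,0), (1,6), (1,8) ...
Target (A=2, B=5) not in reachable set → no.

Answer: no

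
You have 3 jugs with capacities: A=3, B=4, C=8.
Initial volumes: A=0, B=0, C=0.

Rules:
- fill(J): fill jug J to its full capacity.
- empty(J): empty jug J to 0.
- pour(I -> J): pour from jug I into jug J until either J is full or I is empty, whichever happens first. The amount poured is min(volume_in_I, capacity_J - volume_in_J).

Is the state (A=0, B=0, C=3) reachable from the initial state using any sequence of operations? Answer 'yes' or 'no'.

BFS from (A=0, B=0, C=0):
  1. fill(A) -> (A=3 B=0 C=0)
  2. pour(A -> C) -> (A=0 B=0 C=3)
Target reached → yes.

Answer: yes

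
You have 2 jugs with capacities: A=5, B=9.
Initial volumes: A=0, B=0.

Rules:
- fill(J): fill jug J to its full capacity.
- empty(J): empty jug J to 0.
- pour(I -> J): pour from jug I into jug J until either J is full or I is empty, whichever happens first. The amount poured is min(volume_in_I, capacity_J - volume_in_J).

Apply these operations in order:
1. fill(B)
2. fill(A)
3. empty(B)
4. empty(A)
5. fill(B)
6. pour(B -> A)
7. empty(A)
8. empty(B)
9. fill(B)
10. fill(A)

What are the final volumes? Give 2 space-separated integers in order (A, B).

Step 1: fill(B) -> (A=0 B=9)
Step 2: fill(A) -> (A=5 B=9)
Step 3: empty(B) -> (A=5 B=0)
Step 4: empty(A) -> (A=0 B=0)
Step 5: fill(B) -> (A=0 B=9)
Step 6: pour(B -> A) -> (A=5 B=4)
Step 7: empty(A) -> (A=0 B=4)
Step 8: empty(B) -> (A=0 B=0)
Step 9: fill(B) -> (A=0 B=9)
Step 10: fill(A) -> (A=5 B=9)

Answer: 5 9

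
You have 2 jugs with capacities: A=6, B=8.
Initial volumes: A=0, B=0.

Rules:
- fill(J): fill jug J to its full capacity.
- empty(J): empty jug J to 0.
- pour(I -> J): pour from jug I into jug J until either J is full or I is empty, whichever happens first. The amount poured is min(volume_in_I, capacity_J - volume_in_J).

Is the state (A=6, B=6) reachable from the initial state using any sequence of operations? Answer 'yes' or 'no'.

BFS from (A=0, B=0):
  1. fill(A) -> (A=6 B=0)
  2. pour(A -> B) -> (A=0 B=6)
  3. fill(A) -> (A=6 B=6)
Target reached → yes.

Answer: yes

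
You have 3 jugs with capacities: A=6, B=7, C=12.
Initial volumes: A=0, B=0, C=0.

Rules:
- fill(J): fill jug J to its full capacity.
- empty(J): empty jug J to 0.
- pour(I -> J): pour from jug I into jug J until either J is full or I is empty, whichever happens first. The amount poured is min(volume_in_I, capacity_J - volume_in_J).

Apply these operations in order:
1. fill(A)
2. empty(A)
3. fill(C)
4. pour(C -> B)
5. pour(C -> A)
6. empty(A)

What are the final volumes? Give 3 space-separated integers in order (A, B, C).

Answer: 0 7 0

Derivation:
Step 1: fill(A) -> (A=6 B=0 C=0)
Step 2: empty(A) -> (A=0 B=0 C=0)
Step 3: fill(C) -> (A=0 B=0 C=12)
Step 4: pour(C -> B) -> (A=0 B=7 C=5)
Step 5: pour(C -> A) -> (A=5 B=7 C=0)
Step 6: empty(A) -> (A=0 B=7 C=0)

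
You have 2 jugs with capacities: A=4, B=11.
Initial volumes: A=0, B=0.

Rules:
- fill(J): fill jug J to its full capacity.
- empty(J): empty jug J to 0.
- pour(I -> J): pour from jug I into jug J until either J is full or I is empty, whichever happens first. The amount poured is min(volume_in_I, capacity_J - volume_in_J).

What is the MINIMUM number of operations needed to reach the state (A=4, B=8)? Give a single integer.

BFS from (A=0, B=0). One shortest path:
  1. fill(A) -> (A=4 B=0)
  2. pour(A -> B) -> (A=0 B=4)
  3. fill(A) -> (A=4 B=4)
  4. pour(A -> B) -> (A=0 B=8)
  5. fill(A) -> (A=4 B=8)
Reached target in 5 moves.

Answer: 5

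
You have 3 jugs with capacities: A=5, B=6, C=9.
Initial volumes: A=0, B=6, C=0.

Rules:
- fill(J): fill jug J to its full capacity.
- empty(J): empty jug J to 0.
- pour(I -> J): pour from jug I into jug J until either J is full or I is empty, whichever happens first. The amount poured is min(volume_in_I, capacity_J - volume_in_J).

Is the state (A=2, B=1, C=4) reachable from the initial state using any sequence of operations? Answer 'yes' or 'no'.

Answer: no

Derivation:
BFS explored all 260 reachable states.
Reachable set includes: (0,0,0), (0,0,1), (0,0,2), (0,0,3), (0,0,4), (0,0,5), (0,0,6), (0,0,7), (0,0,8), (0,0,9), (0,1,0), (0,1,1) ...
Target (A=2, B=1, C=4) not in reachable set → no.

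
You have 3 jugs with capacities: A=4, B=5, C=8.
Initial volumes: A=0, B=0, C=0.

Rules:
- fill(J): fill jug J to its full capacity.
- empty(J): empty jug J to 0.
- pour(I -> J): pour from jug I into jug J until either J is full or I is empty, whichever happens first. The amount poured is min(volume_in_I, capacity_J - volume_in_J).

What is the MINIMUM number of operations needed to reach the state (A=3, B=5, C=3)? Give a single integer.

Answer: 6

Derivation:
BFS from (A=0, B=0, C=0). One shortest path:
  1. fill(C) -> (A=0 B=0 C=8)
  2. pour(C -> B) -> (A=0 B=5 C=3)
  3. empty(B) -> (A=0 B=0 C=3)
  4. pour(C -> A) -> (A=3 B=0 C=0)
  5. fill(C) -> (A=3 B=0 C=8)
  6. pour(C -> B) -> (A=3 B=5 C=3)
Reached target in 6 moves.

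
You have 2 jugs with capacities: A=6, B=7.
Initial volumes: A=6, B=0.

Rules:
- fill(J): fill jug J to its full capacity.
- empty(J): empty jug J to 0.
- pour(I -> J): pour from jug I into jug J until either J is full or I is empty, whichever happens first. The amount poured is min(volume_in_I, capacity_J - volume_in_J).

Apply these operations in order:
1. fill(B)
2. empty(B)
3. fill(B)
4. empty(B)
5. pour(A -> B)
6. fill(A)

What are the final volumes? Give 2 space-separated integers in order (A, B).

Answer: 6 6

Derivation:
Step 1: fill(B) -> (A=6 B=7)
Step 2: empty(B) -> (A=6 B=0)
Step 3: fill(B) -> (A=6 B=7)
Step 4: empty(B) -> (A=6 B=0)
Step 5: pour(A -> B) -> (A=0 B=6)
Step 6: fill(A) -> (A=6 B=6)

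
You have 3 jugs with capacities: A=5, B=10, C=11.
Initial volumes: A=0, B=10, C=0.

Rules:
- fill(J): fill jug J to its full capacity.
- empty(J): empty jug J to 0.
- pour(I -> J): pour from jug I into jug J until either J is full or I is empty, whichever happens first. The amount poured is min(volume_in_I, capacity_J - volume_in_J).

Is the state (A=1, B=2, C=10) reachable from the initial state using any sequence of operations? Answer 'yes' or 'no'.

Answer: no

Derivation:
BFS explored all 432 reachable states.
Reachable set includes: (0,0,0), (0,0,1), (0,0,2), (0,0,3), (0,0,4), (0,0,5), (0,0,6), (0,0,7), (0,0,8), (0,0,9), (0,0,10), (0,0,11) ...
Target (A=1, B=2, C=10) not in reachable set → no.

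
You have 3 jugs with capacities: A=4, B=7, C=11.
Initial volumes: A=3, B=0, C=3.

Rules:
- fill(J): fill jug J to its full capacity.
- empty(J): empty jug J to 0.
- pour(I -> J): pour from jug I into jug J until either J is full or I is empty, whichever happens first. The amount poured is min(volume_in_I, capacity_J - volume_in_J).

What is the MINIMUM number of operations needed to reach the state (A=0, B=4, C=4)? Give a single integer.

BFS from (A=3, B=0, C=3). One shortest path:
  1. fill(A) -> (A=4 B=0 C=3)
  2. fill(C) -> (A=4 B=0 C=11)
  3. pour(C -> B) -> (A=4 B=7 C=4)
  4. empty(B) -> (A=4 B=0 C=4)
  5. pour(A -> B) -> (A=0 B=4 C=4)
Reached target in 5 moves.

Answer: 5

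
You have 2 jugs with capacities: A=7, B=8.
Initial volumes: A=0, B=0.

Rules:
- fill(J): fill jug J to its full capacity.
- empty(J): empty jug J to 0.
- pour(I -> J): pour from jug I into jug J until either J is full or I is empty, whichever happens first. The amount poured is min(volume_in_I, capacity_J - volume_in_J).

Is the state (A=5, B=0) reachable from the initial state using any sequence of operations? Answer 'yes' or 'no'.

BFS from (A=0, B=0):
  1. fill(A) -> (A=7 B=0)
  2. pour(A -> B) -> (A=0 B=7)
  3. fill(A) -> (A=7 B=7)
  4. pour(A -> B) -> (A=6 B=8)
  5. empty(B) -> (A=6 B=0)
  6. pour(A -> B) -> (A=0 B=6)
  7. fill(A) -> (A=7 B=6)
  8. pour(A -> B) -> (A=5 B=8)
  9. empty(B) -> (A=5 B=0)
Target reached → yes.

Answer: yes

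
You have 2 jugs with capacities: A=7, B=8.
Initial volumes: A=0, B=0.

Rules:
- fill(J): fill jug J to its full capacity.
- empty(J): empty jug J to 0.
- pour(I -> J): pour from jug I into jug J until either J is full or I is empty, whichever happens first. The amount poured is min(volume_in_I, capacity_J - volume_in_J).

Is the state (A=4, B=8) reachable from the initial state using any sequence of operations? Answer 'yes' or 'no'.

BFS from (A=0, B=0):
  1. fill(A) -> (A=7 B=0)
  2. pour(A -> B) -> (A=0 B=7)
  3. fill(A) -> (A=7 B=7)
  4. pour(A -> B) -> (A=6 B=8)
  5. empty(B) -> (A=6 B=0)
  6. pour(A -> B) -> (A=0 B=6)
  7. fill(A) -> (A=7 B=6)
  8. pour(A -> B) -> (A=5 B=8)
  9. empty(B) -> (A=5 B=0)
  10. pour(A -> B) -> (A=0 B=5)
  11. fill(A) -> (A=7 B=5)
  12. pour(A -> B) -> (A=4 B=8)
Target reached → yes.

Answer: yes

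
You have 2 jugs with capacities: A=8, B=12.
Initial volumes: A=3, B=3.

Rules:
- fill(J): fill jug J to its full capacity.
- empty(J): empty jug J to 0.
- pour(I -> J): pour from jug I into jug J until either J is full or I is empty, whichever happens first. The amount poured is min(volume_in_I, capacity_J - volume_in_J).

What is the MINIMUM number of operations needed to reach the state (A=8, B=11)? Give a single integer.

Answer: 3

Derivation:
BFS from (A=3, B=3). One shortest path:
  1. fill(A) -> (A=8 B=3)
  2. pour(A -> B) -> (A=0 B=11)
  3. fill(A) -> (A=8 B=11)
Reached target in 3 moves.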